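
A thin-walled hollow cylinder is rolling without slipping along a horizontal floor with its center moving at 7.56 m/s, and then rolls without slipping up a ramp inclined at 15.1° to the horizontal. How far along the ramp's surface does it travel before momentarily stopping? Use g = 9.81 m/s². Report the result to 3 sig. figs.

For this body I = MR², i.e. k = I/(MR²) = 1.
Since it rolls without slipping, ω = v/R and KE = ½Mv² + ½Iω² = ½(1+k)Mv² = Mv².
Setting this equal to Mgh gives the vertical rise h = (1+k)v₀²/(2g) = 2×7.56²/(2×9.81) = 5.826 m.
The distance along the slope is d = h/sinθ = 5.826/sin15.1° ≈ 22.4 m.

d ≈ 22.4 m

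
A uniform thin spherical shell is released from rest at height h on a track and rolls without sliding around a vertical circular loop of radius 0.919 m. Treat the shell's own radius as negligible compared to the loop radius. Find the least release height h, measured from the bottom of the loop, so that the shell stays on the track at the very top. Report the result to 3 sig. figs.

h_min ≈ 2.60 m

Here I = (2/3)MR², so the shape factor k = I/(MR²) = 2/3.
At the top of the loop, the minimum-contact condition is Mg = Mv_top²/r, so v_top² = gr.
With ω = v/R, the kinetic energy at speed v is ½(1+k)Mv² = (5/6)Mv².
Energy conservation from release (height h) to the top (height 2r): Mgh = Mg(2r) + (5/6)M·gr.
Thus h_min = 2r + (1+k)r/2 = r(2 + 1.667/2) = 0.919 × 2.833 ≈ 2.60 m.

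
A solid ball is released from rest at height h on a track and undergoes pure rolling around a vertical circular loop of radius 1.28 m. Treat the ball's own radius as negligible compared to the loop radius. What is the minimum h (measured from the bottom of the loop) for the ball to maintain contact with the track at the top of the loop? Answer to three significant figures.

h_min ≈ 3.46 m

Here I = (2/5)MR², so the shape factor k = I/(MR²) = 0.4.
At the top, contact is just lost when gravity alone supplies the centripetal force: Mg = Mv_top²/r, i.e. v_top² = gr.
With ω = v/R, the kinetic energy at speed v is ½(1+k)Mv² = (7/10)Mv².
Energy conservation from release (height h) to the top (height 2r): Mgh = Mg(2r) + (7/10)M·gr.
Thus h_min = 2r + (1+k)r/2 = r(2 + 1.4/2) = 1.28 × 2.7 ≈ 3.46 m.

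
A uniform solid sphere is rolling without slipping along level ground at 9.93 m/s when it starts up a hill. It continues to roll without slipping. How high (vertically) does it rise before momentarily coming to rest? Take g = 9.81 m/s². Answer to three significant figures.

For this body I = (2/5)MR², i.e. k = I/(MR²) = 0.4.
Since it rolls without slipping, ω = v/R and KE = ½Mv² + ½Iω² = ½(1+k)Mv² = (7/10)Mv².
All of this converts to potential energy at the highest point: (7/10)Mv₀² = Mgh.
Thus h = (1+k)v₀²/(2g) = 1.4 × 9.93² / (2 × 9.81) ≈ 7.04 m.

h ≈ 7.04 m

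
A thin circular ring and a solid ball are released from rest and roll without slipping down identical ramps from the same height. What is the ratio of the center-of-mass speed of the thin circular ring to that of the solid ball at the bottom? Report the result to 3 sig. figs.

v_ratio ≈ 0.837

Each satisfies Mgh = ½(1+k)Mv² with k = I/(MR²), so v ∝ 1/√(1+k).
For the thin circular ring k = 1; for the solid ball k = 0.4.
v₁/v₂ = √((1+k₂)/(1+k₁)) = √(1.4/2) ≈ 0.837.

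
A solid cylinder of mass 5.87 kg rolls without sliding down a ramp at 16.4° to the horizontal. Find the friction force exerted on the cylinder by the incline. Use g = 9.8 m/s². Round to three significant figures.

f ≈ 5.41 N

With I = (1/2)MR², the ratio k = I/(MR²) is 0.5.
Along the incline Mg sinθ − f = Ma, and torque about the center fR = Iα = kMR²(a/R) gives f = kMa.
Combining, a = g sinθ/(1+k) and f = kMa = kMg sinθ/(1+k).
f = 0.5 × 5.87 × 9.8 × sin16.4° / 1.5 ≈ 5.41 N.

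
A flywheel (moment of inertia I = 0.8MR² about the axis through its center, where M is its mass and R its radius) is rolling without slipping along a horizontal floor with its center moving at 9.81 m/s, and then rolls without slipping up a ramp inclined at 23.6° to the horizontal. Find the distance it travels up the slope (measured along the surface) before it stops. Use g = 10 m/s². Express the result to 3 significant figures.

d ≈ 21.6 m

Here I = 0.8MR², so the shape factor k = I/(MR²) = 0.8.
The rolling condition ω = v/R makes the rotational term ½I(v/R)² = ½kMv², so KE_total = ½(1+k)Mv² = (9/10)Mv².
Setting this equal to Mgh gives the vertical rise h = (1+k)v₀²/(2g) = 1.8×9.81²/(2×10) = 8.661 m.
The distance along the slope is d = h/sinθ = 8.661/sin23.6° ≈ 21.6 m.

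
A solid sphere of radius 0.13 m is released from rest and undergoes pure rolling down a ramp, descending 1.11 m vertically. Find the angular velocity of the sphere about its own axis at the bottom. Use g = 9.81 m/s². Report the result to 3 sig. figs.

The moment of inertia is (2/5)MR², giving k ≡ I/(MR²) = 0.4.
The rolling condition ω = v/R makes the rotational term ½I(v/R)² = ½kMv², so KE_total = ½(1+k)Mv² = (7/10)Mv².
Energy conservation Mgh = ½(1+k)Mv² gives v = √(2gh/(1+k)) = √(2 × 9.81 × 1.11 / 1.4) = 3.944 m/s.
Then ω = v/R = 3.944 / 0.13 ≈ 30.3 rad/s.

ω ≈ 30.3 rad/s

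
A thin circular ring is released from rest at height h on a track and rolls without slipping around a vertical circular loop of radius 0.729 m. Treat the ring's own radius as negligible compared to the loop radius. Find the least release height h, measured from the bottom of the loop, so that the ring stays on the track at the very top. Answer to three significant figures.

h_min ≈ 2.19 m

With I = MR², the ratio k = I/(MR²) is 1.
At the top of the loop, the minimum-contact condition is Mg = Mv_top²/r, so v_top² = gr.
With ω = v/R, the kinetic energy at speed v is ½(1+k)Mv² = Mv².
Energy conservation from release (height h) to the top (height 2r): Mgh = Mg(2r) + M·gr.
Thus h_min = 2r + (1+k)r/2 = r(2 + 2/2) = 0.729 × 3 ≈ 2.19 m.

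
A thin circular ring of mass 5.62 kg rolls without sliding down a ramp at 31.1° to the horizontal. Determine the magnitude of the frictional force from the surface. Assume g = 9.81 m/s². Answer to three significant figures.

f ≈ 14.2 N

For this body I = MR², i.e. k = I/(MR²) = 1.
Newton's second law down the slope: Mg sinθ − f = Ma. The torque equation fR = Iα (with α = a/R) gives f = kMa.
Combining, a = g sinθ/(1+k) and f = kMa = kMg sinθ/(1+k).
f = 1 × 5.62 × 9.81 × sin31.1° / 2 ≈ 14.2 N.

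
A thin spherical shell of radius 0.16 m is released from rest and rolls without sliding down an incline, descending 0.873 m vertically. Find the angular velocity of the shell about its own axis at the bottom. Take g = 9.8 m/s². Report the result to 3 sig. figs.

With I = (2/3)MR², the ratio k = I/(MR²) is 2/3.
The rolling condition ω = v/R makes the rotational term ½I(v/R)² = ½kMv², so KE_total = ½(1+k)Mv² = (5/6)Mv².
Energy conservation Mgh = ½(1+k)Mv² gives v = √(2gh/(1+k)) = √(2 × 9.8 × 0.873 / 1.667) = 3.204 m/s.
The angular speed follows from ω = v/R = 3.204/0.16 ≈ 20.0 rad/s.

ω ≈ 20.0 rad/s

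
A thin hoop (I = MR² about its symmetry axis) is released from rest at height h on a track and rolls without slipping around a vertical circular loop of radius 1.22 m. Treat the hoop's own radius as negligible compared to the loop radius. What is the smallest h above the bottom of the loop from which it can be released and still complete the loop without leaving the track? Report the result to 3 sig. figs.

h_min ≈ 3.66 m

For this body I = MR², i.e. k = I/(MR²) = 1.
At the top of the loop, the minimum-contact condition is Mg = Mv_top²/r, so v_top² = gr.
With ω = v/R, the kinetic energy at speed v is ½(1+k)Mv² = Mv².
Energy conservation from release (height h) to the top (height 2r): Mgh = Mg(2r) + M·gr.
Thus h_min = 2r + (1+k)r/2 = r(2 + 2/2) = 1.22 × 3 ≈ 3.66 m.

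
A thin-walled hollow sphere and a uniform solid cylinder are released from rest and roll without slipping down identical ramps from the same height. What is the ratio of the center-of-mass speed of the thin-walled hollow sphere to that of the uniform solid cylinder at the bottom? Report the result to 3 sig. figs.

v_ratio ≈ 0.949

Each satisfies Mgh = ½(1+k)Mv² with k = I/(MR²), so v ∝ 1/√(1+k).
For the thin-walled hollow sphere k = 2/3; for the uniform solid cylinder k = 0.5.
v₁/v₂ = √((1+k₂)/(1+k₁)) = √(1.5/1.667) ≈ 0.949.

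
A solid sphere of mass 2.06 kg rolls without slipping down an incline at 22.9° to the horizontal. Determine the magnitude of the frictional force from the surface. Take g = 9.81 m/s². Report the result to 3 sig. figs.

The moment of inertia is (2/5)MR², giving k ≡ I/(MR²) = 0.4.
Along the incline Mg sinθ − f = Ma, and torque about the center fR = Iα = kMR²(a/R) gives f = kMa.
Combining, a = g sinθ/(1+k) and f = kMa = kMg sinθ/(1+k).
f = 0.4 × 2.06 × 9.81 × sin22.9° / 1.4 ≈ 2.25 N.

f ≈ 2.25 N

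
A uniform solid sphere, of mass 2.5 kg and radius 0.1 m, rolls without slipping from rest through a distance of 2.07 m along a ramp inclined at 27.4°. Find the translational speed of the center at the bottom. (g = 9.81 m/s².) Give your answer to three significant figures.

v ≈ 3.65 m/s

Here I = (2/5)MR², so the shape factor k = I/(MR²) = 0.4.
The rolling condition ω = v/R makes the rotational term ½I(v/R)² = ½kMv², so KE_total = ½(1+k)Mv² = (7/10)Mv².
The vertical drop is h = L sinθ = 2.07 × sin27.4° = 0.9526 m.
Energy conservation: Mgh = (7/10)Mv², so v = √(2gh/(1+k)) = √(2 × 9.81 × 0.9526 / 1.4) ≈ 3.65 m/s.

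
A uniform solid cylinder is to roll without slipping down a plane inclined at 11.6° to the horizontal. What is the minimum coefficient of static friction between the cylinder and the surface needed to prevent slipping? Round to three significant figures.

μ_min ≈ 0.0684

The moment of inertia is (1/2)MR², giving k ≡ I/(MR²) = 0.5.
Along the incline Mg sinθ − f = Ma, and torque about the center fR = Iα = kMR²(a/R) gives f = kMa.
These give a = g sinθ/(1+k) and the required friction f = kMg sinθ/(1+k).
With N = Mg cosθ, the no-slip condition f ≤ μN gives μ_min = f/N = k tanθ/(1+k).
μ_min = 0.5 × tan11.6° / 1.5 ≈ 0.0684.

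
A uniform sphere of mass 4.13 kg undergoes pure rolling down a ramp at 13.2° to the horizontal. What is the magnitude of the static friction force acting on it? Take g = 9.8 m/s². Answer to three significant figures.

With I = (2/5)MR², the ratio k = I/(MR²) is 0.4.
Translational: Mg sinθ − f = Ma. Rotational about the CM: fR = Iα = kMRa, so f = kMa.
Combining, a = g sinθ/(1+k) and f = kMa = kMg sinθ/(1+k).
f = 0.4 × 4.13 × 9.8 × sin13.2° / 1.4 ≈ 2.64 N.

f ≈ 2.64 N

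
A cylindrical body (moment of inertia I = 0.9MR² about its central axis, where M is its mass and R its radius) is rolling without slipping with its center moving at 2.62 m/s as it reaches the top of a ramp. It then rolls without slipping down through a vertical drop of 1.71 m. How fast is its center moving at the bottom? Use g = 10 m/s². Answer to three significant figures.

With I = 0.9MR², the ratio k = I/(MR²) is 0.9.
Since it rolls without slipping, ω = v/R and KE = ½Mv² + ½Iω² = ½(1+k)Mv² = (19/20)Mv².
Conserving energy between top and bottom: (19/20)Mv² = (19/20)Mv₀² + Mgh, hence v² = v₀² + 2gh/(1+k).
v = √(2.62² + 2×10×1.71/1.9) = √24.86 ≈ 4.99 m/s.

v ≈ 4.99 m/s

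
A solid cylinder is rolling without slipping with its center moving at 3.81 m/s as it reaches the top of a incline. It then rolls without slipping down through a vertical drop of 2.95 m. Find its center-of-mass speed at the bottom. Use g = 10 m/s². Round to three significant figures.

For this body I = (1/2)MR², i.e. k = I/(MR²) = 0.5.
The rolling condition ω = v/R makes the rotational term ½I(v/R)² = ½kMv², so KE_total = ½(1+k)Mv² = (3/4)Mv².
Energy conservation: (3/4)Mv₀² + Mgh = (3/4)Mv², so v² = v₀² + 2gh/(1+k).
v = √(3.81² + 2×10×2.95/1.5) = √53.85 ≈ 7.34 m/s.

v ≈ 7.34 m/s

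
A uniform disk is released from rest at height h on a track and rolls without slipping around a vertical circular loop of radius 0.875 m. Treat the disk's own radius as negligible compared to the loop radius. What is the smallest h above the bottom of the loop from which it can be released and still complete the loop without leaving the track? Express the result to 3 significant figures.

h_min ≈ 2.41 m

The moment of inertia is (1/2)MR², giving k ≡ I/(MR²) = 0.5.
At the top, contact is just lost when gravity alone supplies the centripetal force: Mg = Mv_top²/r, i.e. v_top² = gr.
With ω = v/R, the kinetic energy at speed v is ½(1+k)Mv² = (3/4)Mv².
Energy conservation from release (height h) to the top (height 2r): Mgh = Mg(2r) + (3/4)M·gr.
Thus h_min = 2r + (1+k)r/2 = r(2 + 1.5/2) = 0.875 × 2.75 ≈ 2.41 m.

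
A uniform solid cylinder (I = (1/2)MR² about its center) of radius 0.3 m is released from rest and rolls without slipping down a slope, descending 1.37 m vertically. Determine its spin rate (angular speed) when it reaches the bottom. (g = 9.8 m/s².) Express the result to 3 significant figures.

ω ≈ 14.1 rad/s

With I = (1/2)MR², the ratio k = I/(MR²) is 0.5.
The rolling condition ω = v/R makes the rotational term ½I(v/R)² = ½kMv², so KE_total = ½(1+k)Mv² = (3/4)Mv².
Energy conservation Mgh = ½(1+k)Mv² gives v = √(2gh/(1+k)) = √(2 × 9.8 × 1.37 / 1.5) = 4.231 m/s.
Then ω = v/R = 4.231 / 0.3 ≈ 14.1 rad/s.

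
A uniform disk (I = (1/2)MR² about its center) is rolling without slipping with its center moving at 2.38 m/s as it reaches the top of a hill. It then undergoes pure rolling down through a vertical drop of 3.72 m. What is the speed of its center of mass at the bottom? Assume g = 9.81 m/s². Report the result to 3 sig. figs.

For this body I = (1/2)MR², i.e. k = I/(MR²) = 0.5.
Pure rolling means v = ωR; then KE = ½Mv² + ½I(v/R)² = ½(1+k)Mv² = (3/4)Mv².
Conserving energy between top and bottom: (3/4)Mv² = (3/4)Mv₀² + Mgh, hence v² = v₀² + 2gh/(1+k).
v = √(2.38² + 2×9.81×3.72/1.5) = √54.32 ≈ 7.37 m/s.

v ≈ 7.37 m/s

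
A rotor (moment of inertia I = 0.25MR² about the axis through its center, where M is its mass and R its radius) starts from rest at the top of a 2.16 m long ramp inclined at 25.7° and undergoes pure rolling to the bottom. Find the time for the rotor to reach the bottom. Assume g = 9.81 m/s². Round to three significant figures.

With I = 0.25MR², the ratio k = I/(MR²) is 0.25.
Newton's second law down the slope: Mg sinθ − f = Ma. The torque equation fR = Iα (with α = a/R) gives f = kMa.
Hence a = g sinθ/(1+k) = 9.81×sin25.7°/1.25 = 3.403 m/s².
With constant a from rest, t = √(2L/a) = √(2·2.16/3.403) ≈ 1.13 s.

t ≈ 1.13 s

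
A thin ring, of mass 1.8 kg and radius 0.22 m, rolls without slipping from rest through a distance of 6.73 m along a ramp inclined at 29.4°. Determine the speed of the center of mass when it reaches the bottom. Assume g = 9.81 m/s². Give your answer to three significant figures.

v ≈ 5.69 m/s

The moment of inertia is MR², giving k ≡ I/(MR²) = 1.
Rolling without slipping gives ω = v/R, so the total kinetic energy is ½Mv² + ½Iω² = ½(1+k)Mv² = Mv².
The vertical drop is h = L sinθ = 6.73 × sin29.4° = 3.304 m.
Energy conservation: Mgh = Mv², so v = √(2gh/(1+k)) = √(2 × 9.81 × 3.304 / 2) ≈ 5.69 m/s.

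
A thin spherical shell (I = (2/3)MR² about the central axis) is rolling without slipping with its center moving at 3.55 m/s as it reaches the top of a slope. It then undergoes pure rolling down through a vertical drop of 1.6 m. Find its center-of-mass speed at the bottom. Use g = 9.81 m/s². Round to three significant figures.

Here I = (2/3)MR², so the shape factor k = I/(MR²) = 2/3.
Rolling without slipping gives ω = v/R, so the total kinetic energy is ½Mv² + ½Iω² = ½(1+k)Mv² = (5/6)Mv².
Conserving energy between top and bottom: (5/6)Mv² = (5/6)Mv₀² + Mgh, hence v² = v₀² + 2gh/(1+k).
v = √(3.55² + 2×9.81×1.6/1.667) = √31.44 ≈ 5.61 m/s.

v ≈ 5.61 m/s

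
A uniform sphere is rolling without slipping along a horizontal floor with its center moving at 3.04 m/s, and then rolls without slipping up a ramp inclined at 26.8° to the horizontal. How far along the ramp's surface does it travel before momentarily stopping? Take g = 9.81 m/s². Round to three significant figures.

With I = (2/5)MR², the ratio k = I/(MR²) is 0.4.
Rolling without slipping gives ω = v/R, so the total kinetic energy is ½Mv² + ½Iω² = ½(1+k)Mv² = (7/10)Mv².
Setting this equal to Mgh gives the vertical rise h = (1+k)v₀²/(2g) = 1.4×3.04²/(2×9.81) = 0.6594 m.
Along the incline, d = h/sinθ = 0.6594/sin26.8° ≈ 1.46 m.

d ≈ 1.46 m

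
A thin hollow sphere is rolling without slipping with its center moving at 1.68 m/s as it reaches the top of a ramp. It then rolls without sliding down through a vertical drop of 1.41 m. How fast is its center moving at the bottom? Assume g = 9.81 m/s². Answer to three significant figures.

v ≈ 4.41 m/s

For this body I = (2/3)MR², i.e. k = I/(MR²) = 2/3.
The rolling condition ω = v/R makes the rotational term ½I(v/R)² = ½kMv², so KE_total = ½(1+k)Mv² = (5/6)Mv².
Conserving energy between top and bottom: (5/6)Mv² = (5/6)Mv₀² + Mgh, hence v² = v₀² + 2gh/(1+k).
v = √(1.68² + 2×9.81×1.41/1.667) = √19.42 ≈ 4.41 m/s.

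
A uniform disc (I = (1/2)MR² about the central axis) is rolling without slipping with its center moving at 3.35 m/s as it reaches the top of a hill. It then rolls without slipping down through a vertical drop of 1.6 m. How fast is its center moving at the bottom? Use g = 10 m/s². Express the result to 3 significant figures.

v ≈ 5.71 m/s

For this body I = (1/2)MR², i.e. k = I/(MR²) = 0.5.
Since it rolls without slipping, ω = v/R and KE = ½Mv² + ½Iω² = ½(1+k)Mv² = (3/4)Mv².
Conserving energy between top and bottom: (3/4)Mv² = (3/4)Mv₀² + Mgh, hence v² = v₀² + 2gh/(1+k).
v = √(3.35² + 2×10×1.6/1.5) = √32.56 ≈ 5.71 m/s.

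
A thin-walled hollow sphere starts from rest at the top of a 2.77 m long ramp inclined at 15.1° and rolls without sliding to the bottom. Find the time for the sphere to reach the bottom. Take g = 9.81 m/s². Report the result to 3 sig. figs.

t ≈ 1.90 s

Here I = (2/3)MR², so the shape factor k = I/(MR²) = 2/3.
Newton's second law down the slope: Mg sinθ − f = Ma. The torque equation fR = Iα (with α = a/R) gives f = kMa.
Hence a = g sinθ/(1+k) = 9.81×sin15.1°/1.667 = 1.533 m/s².
With constant a from rest, t = √(2L/a) = √(2·2.77/1.533) ≈ 1.90 s.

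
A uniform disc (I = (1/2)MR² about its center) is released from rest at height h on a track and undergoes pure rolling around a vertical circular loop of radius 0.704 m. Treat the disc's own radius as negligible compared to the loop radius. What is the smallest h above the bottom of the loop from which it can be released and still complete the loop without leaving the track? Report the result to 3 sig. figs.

The moment of inertia is (1/2)MR², giving k ≡ I/(MR²) = 0.5.
At the top, contact is just lost when gravity alone supplies the centripetal force: Mg = Mv_top²/r, i.e. v_top² = gr.
With ω = v/R, the kinetic energy at speed v is ½(1+k)Mv² = (3/4)Mv².
Energy conservation from release (height h) to the top (height 2r): Mgh = Mg(2r) + (3/4)M·gr.
Thus h_min = 2r + (1+k)r/2 = r(2 + 1.5/2) = 0.704 × 2.75 ≈ 1.94 m.

h_min ≈ 1.94 m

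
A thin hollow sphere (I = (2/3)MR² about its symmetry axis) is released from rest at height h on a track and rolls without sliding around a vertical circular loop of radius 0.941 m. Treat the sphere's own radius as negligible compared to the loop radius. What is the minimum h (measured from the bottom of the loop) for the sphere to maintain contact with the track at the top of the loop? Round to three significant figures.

For this body I = (2/3)MR², i.e. k = I/(MR²) = 2/3.
At the top, contact is just lost when gravity alone supplies the centripetal force: Mg = Mv_top²/r, i.e. v_top² = gr.
With ω = v/R, the kinetic energy at speed v is ½(1+k)Mv² = (5/6)Mv².
Energy conservation from release (height h) to the top (height 2r): Mgh = Mg(2r) + (5/6)M·gr.
Thus h_min = 2r + (1+k)r/2 = r(2 + 1.667/2) = 0.941 × 2.833 ≈ 2.67 m.

h_min ≈ 2.67 m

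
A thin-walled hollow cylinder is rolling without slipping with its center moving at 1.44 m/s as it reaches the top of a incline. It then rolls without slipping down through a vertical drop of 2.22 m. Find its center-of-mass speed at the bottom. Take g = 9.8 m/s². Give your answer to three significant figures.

v ≈ 4.88 m/s

Here I = MR², so the shape factor k = I/(MR²) = 1.
Rolling without slipping gives ω = v/R, so the total kinetic energy is ½Mv² + ½Iω² = ½(1+k)Mv² = Mv².
Energy conservation: Mv₀² + Mgh = Mv², so v² = v₀² + 2gh/(1+k).
v = √(1.44² + 2×9.8×2.22/2) = √23.83 ≈ 4.88 m/s.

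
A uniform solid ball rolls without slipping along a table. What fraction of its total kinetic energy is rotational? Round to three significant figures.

fraction ≈ 0.286

The moment of inertia is (2/5)MR², giving k ≡ I/(MR²) = 0.4.
Since ω = v/R, the translational part is ½Mv² and the rotational part is ½I(v/R)² = ½kMv²; the total is ½(1+k)Mv².
The rotational fraction is therefore k/(1+k) = 0.4/1.4 ≈ 0.286.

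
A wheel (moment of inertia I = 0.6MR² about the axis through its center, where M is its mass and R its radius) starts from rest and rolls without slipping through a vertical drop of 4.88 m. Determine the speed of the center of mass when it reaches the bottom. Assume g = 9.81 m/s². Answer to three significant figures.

v ≈ 7.74 m/s

With I = 0.6MR², the ratio k = I/(MR²) is 0.6.
Rolling without slipping gives ω = v/R, so the total kinetic energy is ½Mv² + ½Iω² = ½(1+k)Mv² = (4/5)Mv².
Setting Mgh = (4/5)Mv² gives v = √(2gh/(1+k)) = √(2·9.81·4.88/1.6) ≈ 7.74 m/s.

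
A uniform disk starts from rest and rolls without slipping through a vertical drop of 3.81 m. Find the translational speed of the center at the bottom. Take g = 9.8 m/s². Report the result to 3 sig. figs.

v ≈ 7.06 m/s

For this body I = (1/2)MR², i.e. k = I/(MR²) = 0.5.
Pure rolling means v = ωR; then KE = ½Mv² + ½I(v/R)² = ½(1+k)Mv² = (3/4)Mv².
Setting Mgh = (3/4)Mv² gives v = √(2gh/(1+k)) = √(2·9.8·3.81/1.5) ≈ 7.06 m/s.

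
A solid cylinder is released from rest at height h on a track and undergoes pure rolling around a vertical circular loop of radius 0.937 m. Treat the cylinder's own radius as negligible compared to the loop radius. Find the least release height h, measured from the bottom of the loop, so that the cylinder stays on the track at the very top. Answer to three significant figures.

h_min ≈ 2.58 m

For this body I = (1/2)MR², i.e. k = I/(MR²) = 0.5.
At the top of the loop, the minimum-contact condition is Mg = Mv_top²/r, so v_top² = gr.
With ω = v/R, the kinetic energy at speed v is ½(1+k)Mv² = (3/4)Mv².
Energy conservation from release (height h) to the top (height 2r): Mgh = Mg(2r) + (3/4)M·gr.
Thus h_min = 2r + (1+k)r/2 = r(2 + 1.5/2) = 0.937 × 2.75 ≈ 2.58 m.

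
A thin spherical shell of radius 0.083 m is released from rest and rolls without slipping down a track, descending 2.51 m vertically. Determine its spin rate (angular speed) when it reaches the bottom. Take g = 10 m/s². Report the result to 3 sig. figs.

ω ≈ 66.1 rad/s

With I = (2/3)MR², the ratio k = I/(MR²) is 2/3.
The rolling condition ω = v/R makes the rotational term ½I(v/R)² = ½kMv², so KE_total = ½(1+k)Mv² = (5/6)Mv².
Energy conservation Mgh = ½(1+k)Mv² gives v = √(2gh/(1+k)) = √(2 × 10 × 2.51 / 1.667) = 5.488 m/s.
The angular speed follows from ω = v/R = 5.488/0.083 ≈ 66.1 rad/s.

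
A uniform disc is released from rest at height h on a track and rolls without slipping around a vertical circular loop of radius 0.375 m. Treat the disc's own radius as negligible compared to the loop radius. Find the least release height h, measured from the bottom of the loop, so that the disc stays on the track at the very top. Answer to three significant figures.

h_min ≈ 1.03 m

For this body I = (1/2)MR², i.e. k = I/(MR²) = 0.5.
At the top of the loop, the minimum-contact condition is Mg = Mv_top²/r, so v_top² = gr.
With ω = v/R, the kinetic energy at speed v is ½(1+k)Mv² = (3/4)Mv².
Energy conservation from release (height h) to the top (height 2r): Mgh = Mg(2r) + (3/4)M·gr.
Thus h_min = 2r + (1+k)r/2 = r(2 + 1.5/2) = 0.375 × 2.75 ≈ 1.03 m.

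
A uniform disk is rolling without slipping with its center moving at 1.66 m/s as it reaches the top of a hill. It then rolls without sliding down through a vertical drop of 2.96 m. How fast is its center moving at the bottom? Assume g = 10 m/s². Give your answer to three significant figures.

With I = (1/2)MR², the ratio k = I/(MR²) is 0.5.
Since it rolls without slipping, ω = v/R and KE = ½Mv² + ½Iω² = ½(1+k)Mv² = (3/4)Mv².
Conserving energy between top and bottom: (3/4)Mv² = (3/4)Mv₀² + Mgh, hence v² = v₀² + 2gh/(1+k).
v = √(1.66² + 2×10×2.96/1.5) = √42.22 ≈ 6.50 m/s.

v ≈ 6.50 m/s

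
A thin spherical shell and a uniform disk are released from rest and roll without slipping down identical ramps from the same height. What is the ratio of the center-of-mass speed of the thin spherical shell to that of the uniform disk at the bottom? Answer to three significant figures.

Each satisfies Mgh = ½(1+k)Mv² with k = I/(MR²), so v ∝ 1/√(1+k).
For the thin spherical shell k = 2/3; for the uniform disk k = 0.5.
v₁/v₂ = √((1+k₂)/(1+k₁)) = √(1.5/1.667) ≈ 0.949.

v_ratio ≈ 0.949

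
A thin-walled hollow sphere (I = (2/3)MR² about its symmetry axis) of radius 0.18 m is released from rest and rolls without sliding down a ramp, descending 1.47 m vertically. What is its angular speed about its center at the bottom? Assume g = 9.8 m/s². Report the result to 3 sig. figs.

ω ≈ 23.1 rad/s

The moment of inertia is (2/3)MR², giving k ≡ I/(MR²) = 2/3.
Rolling without slipping gives ω = v/R, so the total kinetic energy is ½Mv² + ½Iω² = ½(1+k)Mv² = (5/6)Mv².
Energy conservation Mgh = ½(1+k)Mv² gives v = √(2gh/(1+k)) = √(2 × 9.8 × 1.47 / 1.667) = 4.158 m/s.
Then ω = v/R = 4.158 / 0.18 ≈ 23.1 rad/s.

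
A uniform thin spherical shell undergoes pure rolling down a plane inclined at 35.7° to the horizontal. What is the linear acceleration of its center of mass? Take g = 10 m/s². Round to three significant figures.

a ≈ 3.50 m/s²

The moment of inertia is (2/3)MR², giving k ≡ I/(MR²) = 2/3.
Along the incline Mg sinθ − f = Ma, and torque about the center fR = Iα = kMR²(a/R) gives f = kMa.
Eliminating f: Mg sinθ = (1+k)Ma, so a = g sinθ/(1+k) = 10 × sin35.7° / 1.667 ≈ 3.50 m/s².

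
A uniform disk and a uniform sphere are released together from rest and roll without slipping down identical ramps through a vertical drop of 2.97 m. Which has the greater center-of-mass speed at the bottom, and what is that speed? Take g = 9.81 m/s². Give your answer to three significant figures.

For rolling without slipping, Mgh = ½(1+k)Mv² where k = I/(MR²), so v = √(2gh/(1+k)).
Uniform disk: k = 0.5, giving v = √(2×9.81×2.97/1.5) = 6.233 m/s.
Uniform sphere: k = 0.4, giving v = √(2×9.81×2.97/1.4) = 6.452 m/s.
The smaller k wins: the uniform sphere, at ≈ 6.45 m/s.

the uniform sphere, at v ≈ 6.45 m/s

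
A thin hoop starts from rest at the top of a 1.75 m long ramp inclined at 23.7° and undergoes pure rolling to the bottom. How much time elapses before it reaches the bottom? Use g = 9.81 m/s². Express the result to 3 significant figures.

The moment of inertia is MR², giving k ≡ I/(MR²) = 1.
Newton's second law down the slope: Mg sinθ − f = Ma. The torque equation fR = Iα (with α = a/R) gives f = kMa.
Hence a = g sinθ/(1+k) = 9.81×sin23.7°/2 = 1.972 m/s².
With constant a from rest, t = √(2L/a) = √(2·1.75/1.972) ≈ 1.33 s.

t ≈ 1.33 s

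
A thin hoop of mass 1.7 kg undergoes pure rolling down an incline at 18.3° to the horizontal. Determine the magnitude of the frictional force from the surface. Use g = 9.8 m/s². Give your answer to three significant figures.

f ≈ 2.62 N

Here I = MR², so the shape factor k = I/(MR²) = 1.
Translational: Mg sinθ − f = Ma. Rotational about the CM: fR = Iα = kMRa, so f = kMa.
Combining, a = g sinθ/(1+k) and f = kMa = kMg sinθ/(1+k).
f = 1 × 1.7 × 9.8 × sin18.3° / 2 ≈ 2.62 N.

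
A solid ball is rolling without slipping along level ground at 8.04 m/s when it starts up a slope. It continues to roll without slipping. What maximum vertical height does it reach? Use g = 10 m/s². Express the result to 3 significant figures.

Here I = (2/5)MR², so the shape factor k = I/(MR²) = 0.4.
Since it rolls without slipping, ω = v/R and KE = ½Mv² + ½Iω² = ½(1+k)Mv² = (7/10)Mv².
All of this converts to potential energy at the highest point: (7/10)Mv₀² = Mgh.
Thus h = (1+k)v₀²/(2g) = 1.4 × 8.04² / (2 × 10) ≈ 4.52 m.

h ≈ 4.52 m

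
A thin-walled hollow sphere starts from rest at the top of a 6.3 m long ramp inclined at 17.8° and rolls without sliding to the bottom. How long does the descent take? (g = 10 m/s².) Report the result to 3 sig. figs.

t ≈ 2.62 s

For this body I = (2/3)MR², i.e. k = I/(MR²) = 2/3.
Translational: Mg sinθ − f = Ma. Rotational about the CM: fR = Iα = kMRa, so f = kMa.
Hence a = g sinθ/(1+k) = 10×sin17.8°/1.667 = 1.834 m/s².
Starting from rest, L = ½at², so t = √(2L/a) = √(2×6.3/1.834) ≈ 2.62 s.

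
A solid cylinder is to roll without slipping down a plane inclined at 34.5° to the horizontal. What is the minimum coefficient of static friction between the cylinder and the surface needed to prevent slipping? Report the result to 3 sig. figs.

The moment of inertia is (1/2)MR², giving k ≡ I/(MR²) = 0.5.
Along the incline Mg sinθ − f = Ma, and torque about the center fR = Iα = kMR²(a/R) gives f = kMa.
These give a = g sinθ/(1+k) and the required friction f = kMg sinθ/(1+k).
The normal force is N = Mg cosθ, so μ_min = f/N = k tanθ/(1+k).
μ_min = 0.5 × tan34.5° / 1.5 ≈ 0.229.

μ_min ≈ 0.229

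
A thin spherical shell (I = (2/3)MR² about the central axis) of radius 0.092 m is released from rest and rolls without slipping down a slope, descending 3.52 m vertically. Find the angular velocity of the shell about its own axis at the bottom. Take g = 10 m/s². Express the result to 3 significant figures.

The moment of inertia is (2/3)MR², giving k ≡ I/(MR²) = 2/3.
Rolling without slipping gives ω = v/R, so the total kinetic energy is ½Mv² + ½Iω² = ½(1+k)Mv² = (5/6)Mv².
Energy conservation Mgh = ½(1+k)Mv² gives v = √(2gh/(1+k)) = √(2 × 10 × 3.52 / 1.667) = 6.499 m/s.
Then ω = v/R = 6.499 / 0.092 ≈ 70.6 rad/s.

ω ≈ 70.6 rad/s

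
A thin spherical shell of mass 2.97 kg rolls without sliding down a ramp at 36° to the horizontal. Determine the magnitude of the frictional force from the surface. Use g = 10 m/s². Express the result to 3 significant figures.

f ≈ 6.98 N

For this body I = (2/3)MR², i.e. k = I/(MR²) = 2/3.
Translational: Mg sinθ − f = Ma. Rotational about the CM: fR = Iα = kMRa, so f = kMa.
Combining, a = g sinθ/(1+k) and f = kMa = kMg sinθ/(1+k).
f = (2/3) × 2.97 × 10 × sin36° / 1.667 ≈ 6.98 N.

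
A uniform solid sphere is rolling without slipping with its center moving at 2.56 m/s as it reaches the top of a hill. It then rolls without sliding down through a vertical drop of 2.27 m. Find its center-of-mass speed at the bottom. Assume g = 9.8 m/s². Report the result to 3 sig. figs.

v ≈ 6.19 m/s

For this body I = (2/5)MR², i.e. k = I/(MR²) = 0.4.
Rolling without slipping gives ω = v/R, so the total kinetic energy is ½Mv² + ½Iω² = ½(1+k)Mv² = (7/10)Mv².
Energy conservation: (7/10)Mv₀² + Mgh = (7/10)Mv², so v² = v₀² + 2gh/(1+k).
v = √(2.56² + 2×9.8×2.27/1.4) = √38.33 ≈ 6.19 m/s.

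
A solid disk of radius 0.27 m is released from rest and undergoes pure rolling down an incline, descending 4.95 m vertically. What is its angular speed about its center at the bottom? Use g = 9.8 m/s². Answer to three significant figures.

ω ≈ 29.8 rad/s

Here I = (1/2)MR², so the shape factor k = I/(MR²) = 0.5.
Pure rolling means v = ωR; then KE = ½Mv² + ½I(v/R)² = ½(1+k)Mv² = (3/4)Mv².
Energy conservation Mgh = ½(1+k)Mv² gives v = √(2gh/(1+k)) = √(2 × 9.8 × 4.95 / 1.5) = 8.042 m/s.
Then ω = v/R = 8.042 / 0.27 ≈ 29.8 rad/s.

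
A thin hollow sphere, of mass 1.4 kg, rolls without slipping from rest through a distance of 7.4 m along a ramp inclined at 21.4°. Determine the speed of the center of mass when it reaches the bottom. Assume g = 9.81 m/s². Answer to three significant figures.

v ≈ 5.64 m/s

Here I = (2/3)MR², so the shape factor k = I/(MR²) = 2/3.
The rolling condition ω = v/R makes the rotational term ½I(v/R)² = ½kMv², so KE_total = ½(1+k)Mv² = (5/6)Mv².
The vertical drop is h = L sinθ = 7.4 × sin21.4° = 2.7 m.
Energy conservation: Mgh = (5/6)Mv², so v = √(2gh/(1+k)) = √(2 × 9.81 × 2.7 / 1.667) ≈ 5.64 m/s.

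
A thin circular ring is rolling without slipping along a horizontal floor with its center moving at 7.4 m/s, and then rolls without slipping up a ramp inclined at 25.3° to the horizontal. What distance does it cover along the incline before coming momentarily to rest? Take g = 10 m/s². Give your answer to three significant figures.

For this body I = MR², i.e. k = I/(MR²) = 1.
The rolling condition ω = v/R makes the rotational term ½I(v/R)² = ½kMv², so KE_total = ½(1+k)Mv² = Mv².
Setting this equal to Mgh gives the vertical rise h = (1+k)v₀²/(2g) = 2×7.4²/(2×10) = 5.476 m.
The distance along the slope is d = h/sinθ = 5.476/sin25.3° ≈ 12.8 m.

d ≈ 12.8 m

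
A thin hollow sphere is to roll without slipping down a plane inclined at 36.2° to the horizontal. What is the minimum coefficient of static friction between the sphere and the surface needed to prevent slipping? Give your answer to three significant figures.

With I = (2/3)MR², the ratio k = I/(MR²) is 2/3.
Newton's second law down the slope: Mg sinθ − f = Ma. The torque equation fR = Iα (with α = a/R) gives f = kMa.
These give a = g sinθ/(1+k) and the required friction f = kMg sinθ/(1+k).
The normal force is N = Mg cosθ, so μ_min = f/N = k tanθ/(1+k).
μ_min = (2/3) × tan36.2° / 1.667 ≈ 0.293.

μ_min ≈ 0.293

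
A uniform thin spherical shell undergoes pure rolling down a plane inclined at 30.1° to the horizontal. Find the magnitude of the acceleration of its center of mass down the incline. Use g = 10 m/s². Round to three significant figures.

a ≈ 3.01 m/s²

With I = (2/3)MR², the ratio k = I/(MR²) is 2/3.
Newton's second law down the slope: Mg sinθ − f = Ma. The torque equation fR = Iα (with α = a/R) gives f = kMa.
Eliminating f: Mg sinθ = (1+k)Ma, so a = g sinθ/(1+k) = 10 × sin30.1° / 1.667 ≈ 3.01 m/s².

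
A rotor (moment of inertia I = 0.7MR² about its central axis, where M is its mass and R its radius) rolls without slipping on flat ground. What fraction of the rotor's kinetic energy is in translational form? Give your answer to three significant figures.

The moment of inertia is 0.7MR², giving k ≡ I/(MR²) = 0.7.
Since ω = v/R, the translational part is ½Mv² and the rotational part is ½I(v/R)² = ½kMv²; the total is ½(1+k)Mv².
The translational fraction is therefore 1/(1+k) = 1/1.7 ≈ 0.588.

fraction ≈ 0.588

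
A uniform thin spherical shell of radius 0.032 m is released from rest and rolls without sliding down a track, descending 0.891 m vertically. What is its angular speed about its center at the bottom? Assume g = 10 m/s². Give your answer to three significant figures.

Here I = (2/3)MR², so the shape factor k = I/(MR²) = 2/3.
Since it rolls without slipping, ω = v/R and KE = ½Mv² + ½Iω² = ½(1+k)Mv² = (5/6)Mv².
Energy conservation Mgh = ½(1+k)Mv² gives v = √(2gh/(1+k)) = √(2 × 10 × 0.891 / 1.667) = 3.27 m/s.
Then ω = v/R = 3.27 / 0.032 ≈ 102 rad/s.

ω ≈ 102 rad/s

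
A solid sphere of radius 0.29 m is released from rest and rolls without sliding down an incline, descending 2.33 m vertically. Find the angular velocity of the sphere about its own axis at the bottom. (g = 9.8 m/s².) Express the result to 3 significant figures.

ω ≈ 19.7 rad/s

For this body I = (2/5)MR², i.e. k = I/(MR²) = 0.4.
Since it rolls without slipping, ω = v/R and KE = ½Mv² + ½Iω² = ½(1+k)Mv² = (7/10)Mv².
Energy conservation Mgh = ½(1+k)Mv² gives v = √(2gh/(1+k)) = √(2 × 9.8 × 2.33 / 1.4) = 5.711 m/s.
Then ω = v/R = 5.711 / 0.29 ≈ 19.7 rad/s.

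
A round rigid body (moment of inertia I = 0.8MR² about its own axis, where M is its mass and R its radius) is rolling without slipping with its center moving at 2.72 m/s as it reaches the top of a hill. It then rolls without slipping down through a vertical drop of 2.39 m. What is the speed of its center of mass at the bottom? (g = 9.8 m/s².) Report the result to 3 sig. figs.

With I = 0.8MR², the ratio k = I/(MR²) is 0.8.
Pure rolling means v = ωR; then KE = ½Mv² + ½I(v/R)² = ½(1+k)Mv² = (9/10)Mv².
Conserving energy between top and bottom: (9/10)Mv² = (9/10)Mv₀² + Mgh, hence v² = v₀² + 2gh/(1+k).
v = √(2.72² + 2×9.8×2.39/1.8) = √33.42 ≈ 5.78 m/s.

v ≈ 5.78 m/s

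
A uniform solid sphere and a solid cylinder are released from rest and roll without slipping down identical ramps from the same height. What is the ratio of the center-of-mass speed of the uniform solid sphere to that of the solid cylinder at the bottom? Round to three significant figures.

v_ratio ≈ 1.04

Each satisfies Mgh = ½(1+k)Mv² with k = I/(MR²), so v ∝ 1/√(1+k).
For the uniform solid sphere k = 0.4; for the solid cylinder k = 0.5.
v₁/v₂ = √((1+k₂)/(1+k₁)) = √(1.5/1.4) ≈ 1.04.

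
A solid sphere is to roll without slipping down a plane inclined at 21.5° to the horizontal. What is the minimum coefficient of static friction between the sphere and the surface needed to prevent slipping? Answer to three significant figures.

μ_min ≈ 0.113

For this body I = (2/5)MR², i.e. k = I/(MR²) = 0.4.
Along the incline Mg sinθ − f = Ma, and torque about the center fR = Iα = kMR²(a/R) gives f = kMa.
These give a = g sinθ/(1+k) and the required friction f = kMg sinθ/(1+k).
With N = Mg cosθ, the no-slip condition f ≤ μN gives μ_min = f/N = k tanθ/(1+k).
μ_min = 0.4 × tan21.5° / 1.4 ≈ 0.113.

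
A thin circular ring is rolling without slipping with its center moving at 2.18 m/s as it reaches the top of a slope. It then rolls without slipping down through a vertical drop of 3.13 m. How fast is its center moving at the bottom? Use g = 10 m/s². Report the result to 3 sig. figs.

With I = MR², the ratio k = I/(MR²) is 1.
Since it rolls without slipping, ω = v/R and KE = ½Mv² + ½Iω² = ½(1+k)Mv² = Mv².
Energy conservation: Mv₀² + Mgh = Mv², so v² = v₀² + 2gh/(1+k).
v = √(2.18² + 2×10×3.13/2) = √36.05 ≈ 6.00 m/s.

v ≈ 6.00 m/s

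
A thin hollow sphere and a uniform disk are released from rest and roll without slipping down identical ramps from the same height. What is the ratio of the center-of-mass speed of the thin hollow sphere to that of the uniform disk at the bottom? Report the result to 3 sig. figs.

v_ratio ≈ 0.949

Each satisfies Mgh = ½(1+k)Mv² with k = I/(MR²), so v ∝ 1/√(1+k).
For the thin hollow sphere k = 2/3; for the uniform disk k = 0.5.
v₁/v₂ = √((1+k₂)/(1+k₁)) = √(1.5/1.667) ≈ 0.949.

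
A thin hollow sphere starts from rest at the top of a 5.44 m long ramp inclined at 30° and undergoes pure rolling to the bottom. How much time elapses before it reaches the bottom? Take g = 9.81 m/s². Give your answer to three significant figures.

With I = (2/3)MR², the ratio k = I/(MR²) is 2/3.
Translational: Mg sinθ − f = Ma. Rotational about the CM: fR = Iα = kMRa, so f = kMa.
Hence a = g sinθ/(1+k) = 9.81×sin30°/1.667 = 2.943 m/s².
With constant a from rest, t = √(2L/a) = √(2·5.44/2.943) ≈ 1.92 s.

t ≈ 1.92 s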